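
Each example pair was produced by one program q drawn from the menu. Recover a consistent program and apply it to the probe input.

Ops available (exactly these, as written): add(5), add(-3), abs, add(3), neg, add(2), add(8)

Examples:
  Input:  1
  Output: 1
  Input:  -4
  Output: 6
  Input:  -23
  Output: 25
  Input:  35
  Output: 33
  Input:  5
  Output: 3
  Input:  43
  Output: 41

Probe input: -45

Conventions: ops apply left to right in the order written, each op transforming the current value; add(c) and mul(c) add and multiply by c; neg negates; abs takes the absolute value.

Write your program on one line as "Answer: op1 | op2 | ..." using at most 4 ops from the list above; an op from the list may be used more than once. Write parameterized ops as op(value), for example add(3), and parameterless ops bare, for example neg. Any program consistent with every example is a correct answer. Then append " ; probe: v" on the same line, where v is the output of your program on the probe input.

neg | add(2) | abs ; probe: 47

Check, running the answer program on each example:
  1 -> -1 -> 1 -> 1
  -4 -> 4 -> 6 -> 6
  -23 -> 23 -> 25 -> 25
  35 -> -35 -> -33 -> 33
  5 -> -5 -> -3 -> 3
  43 -> -43 -> -41 -> 41
  probe: -45 -> 45 -> 47 -> 47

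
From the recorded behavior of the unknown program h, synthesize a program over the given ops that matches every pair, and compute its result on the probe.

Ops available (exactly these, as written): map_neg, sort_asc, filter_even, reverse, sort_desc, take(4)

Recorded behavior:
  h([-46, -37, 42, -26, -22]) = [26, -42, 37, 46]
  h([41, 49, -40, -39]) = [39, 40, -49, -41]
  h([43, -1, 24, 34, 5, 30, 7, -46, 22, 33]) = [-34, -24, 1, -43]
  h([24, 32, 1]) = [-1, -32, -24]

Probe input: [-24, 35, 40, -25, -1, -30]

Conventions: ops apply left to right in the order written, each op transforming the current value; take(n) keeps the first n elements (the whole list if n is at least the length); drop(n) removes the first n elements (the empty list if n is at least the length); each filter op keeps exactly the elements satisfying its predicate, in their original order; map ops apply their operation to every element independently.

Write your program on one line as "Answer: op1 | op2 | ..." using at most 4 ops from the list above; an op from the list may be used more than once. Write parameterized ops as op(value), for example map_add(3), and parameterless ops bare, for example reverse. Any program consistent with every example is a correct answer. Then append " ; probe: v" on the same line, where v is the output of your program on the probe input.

take(4) | reverse | map_neg ; probe: [25, -40, -35, 24]

Check, running the answer program on each example:
  [-46, -37, 42, -26, -22] -> [-46, -37, 42, -26] -> [-26, 42, -37, -46] -> [26, -42, 37, 46]
  [41, 49, -40, -39] -> [41, 49, -40, -39] -> [-39, -40, 49, 41] -> [39, 40, -49, -41]
  [43, -1, 24, 34, 5, 30, 7, -46, 22, 33] -> [43, -1, 24, 34] -> [34, 24, -1, 43] -> [-34, -24, 1, -43]
  [24, 32, 1] -> [24, 32, 1] -> [1, 32, 24] -> [-1, -32, -24]
  probe: [-24, 35, 40, -25, -1, -30] -> [-24, 35, 40, -25] -> [-25, 40, 35, -24] -> [25, -40, -35, 24]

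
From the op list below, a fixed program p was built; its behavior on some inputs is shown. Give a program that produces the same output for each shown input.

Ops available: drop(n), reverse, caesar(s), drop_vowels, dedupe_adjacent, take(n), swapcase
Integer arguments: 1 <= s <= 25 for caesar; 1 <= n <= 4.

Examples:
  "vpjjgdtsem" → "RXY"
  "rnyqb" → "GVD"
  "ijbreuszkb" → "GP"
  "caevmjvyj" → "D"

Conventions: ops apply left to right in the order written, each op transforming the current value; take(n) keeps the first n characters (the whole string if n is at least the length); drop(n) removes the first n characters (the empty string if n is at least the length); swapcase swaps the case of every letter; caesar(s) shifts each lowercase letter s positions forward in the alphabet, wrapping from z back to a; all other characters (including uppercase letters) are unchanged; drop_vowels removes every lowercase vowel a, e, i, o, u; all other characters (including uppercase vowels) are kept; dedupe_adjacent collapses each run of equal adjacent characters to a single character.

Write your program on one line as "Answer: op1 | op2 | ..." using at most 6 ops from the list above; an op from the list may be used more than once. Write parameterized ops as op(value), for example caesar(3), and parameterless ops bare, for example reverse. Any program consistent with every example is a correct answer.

drop_vowels | caesar(5) | reverse | take(3) | drop_vowels | swapcase

Check, running the answer program on each example:
  "vpjjgdtsem" -> "vpjjgdtsm" -> "auooliyxr" -> "rxyilooua" -> "rxy" -> "rxy" -> "RXY"
  "rnyqb" -> "rnyqb" -> "wsdvg" -> "gvdsw" -> "gvd" -> "gvd" -> "GVD"
  "ijbreuszkb" -> "jbrszkb" -> "ogwxepg" -> "gpexwgo" -> "gpe" -> "gp" -> "GP"
  "caevmjvyj" -> "cvmjvyj" -> "haroado" -> "odaorah" -> "oda" -> "d" -> "D"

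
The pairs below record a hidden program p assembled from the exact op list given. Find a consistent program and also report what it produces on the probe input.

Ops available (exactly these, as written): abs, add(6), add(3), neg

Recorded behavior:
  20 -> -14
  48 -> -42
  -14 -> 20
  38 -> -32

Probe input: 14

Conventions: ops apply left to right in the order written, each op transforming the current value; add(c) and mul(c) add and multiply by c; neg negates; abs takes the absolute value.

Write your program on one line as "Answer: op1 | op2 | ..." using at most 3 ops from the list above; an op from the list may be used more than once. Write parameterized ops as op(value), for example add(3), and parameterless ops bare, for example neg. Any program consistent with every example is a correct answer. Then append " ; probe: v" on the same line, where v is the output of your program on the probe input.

neg | add(6) ; probe: -8

Check, running the answer program on each example:
  20 -> -20 -> -14
  48 -> -48 -> -42
  -14 -> 14 -> 20
  38 -> -38 -> -32
  probe: 14 -> -14 -> -8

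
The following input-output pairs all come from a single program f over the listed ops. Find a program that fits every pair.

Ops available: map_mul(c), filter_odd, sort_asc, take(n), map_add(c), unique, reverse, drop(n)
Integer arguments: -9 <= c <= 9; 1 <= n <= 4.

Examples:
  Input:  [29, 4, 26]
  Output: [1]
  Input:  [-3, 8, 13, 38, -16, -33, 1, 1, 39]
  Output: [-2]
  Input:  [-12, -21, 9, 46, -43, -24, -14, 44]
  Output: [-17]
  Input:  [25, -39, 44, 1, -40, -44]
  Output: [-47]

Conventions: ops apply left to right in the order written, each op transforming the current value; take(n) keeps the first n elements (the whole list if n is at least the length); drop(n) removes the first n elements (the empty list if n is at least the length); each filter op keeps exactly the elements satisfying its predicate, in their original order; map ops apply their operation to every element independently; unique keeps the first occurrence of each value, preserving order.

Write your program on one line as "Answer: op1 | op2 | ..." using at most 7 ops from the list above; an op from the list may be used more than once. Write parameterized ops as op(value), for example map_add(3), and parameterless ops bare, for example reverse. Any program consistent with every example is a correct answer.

reverse | map_add(6) | take(2) | sort_asc | map_add(-9) | take(1)

Check, running the answer program on each example:
  [29, 4, 26] -> [26, 4, 29] -> [32, 10, 35] -> [32, 10] -> [10, 32] -> [1, 23] -> [1]
  [-3, 8, 13, 38, -16, -33, 1, 1, 39] -> [39, 1, 1, -33, -16, 38, 13, 8, -3] -> [45, 7, 7, -27, -10, 44, 19, 14, 3] -> [45, 7] -> [7, 45] -> [-2, 36] -> [-2]
  [-12, -21, 9, 46, -43, -24, -14, 44] -> [44, -14, -24, -43, 46, 9, -21, -12] -> [50, -8, -18, -37, 52, 15, -15, -6] -> [50, -8] -> [-8, 50] -> [-17, 41] -> [-17]
  [25, -39, 44, 1, -40, -44] -> [-44, -40, 1, 44, -39, 25] -> [-38, -34, 7, 50, -33, 31] -> [-38, -34] -> [-38, -34] -> [-47, -43] -> [-47]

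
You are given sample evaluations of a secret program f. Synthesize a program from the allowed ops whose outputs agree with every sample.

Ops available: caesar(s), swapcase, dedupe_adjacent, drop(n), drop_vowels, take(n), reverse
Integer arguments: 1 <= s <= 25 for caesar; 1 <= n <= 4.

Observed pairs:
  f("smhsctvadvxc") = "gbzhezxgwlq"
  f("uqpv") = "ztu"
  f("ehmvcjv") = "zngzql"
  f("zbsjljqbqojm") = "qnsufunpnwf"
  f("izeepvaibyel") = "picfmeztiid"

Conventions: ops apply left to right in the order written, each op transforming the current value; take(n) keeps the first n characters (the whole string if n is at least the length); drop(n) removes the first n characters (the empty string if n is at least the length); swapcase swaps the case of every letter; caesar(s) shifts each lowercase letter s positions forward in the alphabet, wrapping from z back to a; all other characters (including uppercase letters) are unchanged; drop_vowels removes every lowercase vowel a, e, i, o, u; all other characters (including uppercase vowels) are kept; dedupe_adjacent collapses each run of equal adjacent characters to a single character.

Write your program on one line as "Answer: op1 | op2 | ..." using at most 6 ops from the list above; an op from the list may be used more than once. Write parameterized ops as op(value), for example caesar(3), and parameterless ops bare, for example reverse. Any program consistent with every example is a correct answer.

swapcase | drop(1) | reverse | swapcase | caesar(4)

Check, running the answer program on each example:
  "smhsctvadvxc" -> "SMHSCTVADVXC" -> "MHSCTVADVXC" -> "CXVDAVTCSHM" -> "cxvdavtcshm" -> "gbzhezxgwlq"
  "uqpv" -> "UQPV" -> "QPV" -> "VPQ" -> "vpq" -> "ztu"
  "ehmvcjv" -> "EHMVCJV" -> "HMVCJV" -> "VJCVMH" -> "vjcvmh" -> "zngzql"
  "zbsjljqbqojm" -> "ZBSJLJQBQOJM" -> "BSJLJQBQOJM" -> "MJOQBQJLJSB" -> "mjoqbqjljsb" -> "qnsufunpnwf"
  "izeepvaibyel" -> "IZEEPVAIBYEL" -> "ZEEPVAIBYEL" -> "LEYBIAVPEEZ" -> "leybiavpeez" -> "picfmeztiid"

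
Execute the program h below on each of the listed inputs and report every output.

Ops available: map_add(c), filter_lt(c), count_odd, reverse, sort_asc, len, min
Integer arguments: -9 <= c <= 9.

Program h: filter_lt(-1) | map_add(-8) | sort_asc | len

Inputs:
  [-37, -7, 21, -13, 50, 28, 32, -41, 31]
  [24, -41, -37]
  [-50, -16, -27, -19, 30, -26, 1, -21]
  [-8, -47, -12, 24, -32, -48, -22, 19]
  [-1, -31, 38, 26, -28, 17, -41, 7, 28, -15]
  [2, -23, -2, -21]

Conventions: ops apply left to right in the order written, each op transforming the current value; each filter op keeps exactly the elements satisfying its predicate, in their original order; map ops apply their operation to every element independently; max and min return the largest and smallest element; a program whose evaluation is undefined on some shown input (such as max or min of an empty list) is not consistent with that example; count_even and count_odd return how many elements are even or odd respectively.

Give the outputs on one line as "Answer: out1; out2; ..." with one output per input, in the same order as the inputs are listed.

Execution, op by op:
  [-37, -7, 21, -13, 50, 28, 32, -41, 31] -> [-37, -7, -13, -41] -> [-45, -15, -21, -49] -> [-49, -45, -21, -15] -> 4
  [24, -41, -37] -> [-41, -37] -> [-49, -45] -> [-49, -45] -> 2
  [-50, -16, -27, -19, 30, -26, 1, -21] -> [-50, -16, -27, -19, -26, -21] -> [-58, -24, -35, -27, -34, -29] -> [-58, -35, -34, -29, -27, -24] -> 6
  [-8, -47, -12, 24, -32, -48, -22, 19] -> [-8, -47, -12, -32, -48, -22] -> [-16, -55, -20, -40, -56, -30] -> [-56, -55, -40, -30, -20, -16] -> 6
  [-1, -31, 38, 26, -28, 17, -41, 7, 28, -15] -> [-31, -28, -41, -15] -> [-39, -36, -49, -23] -> [-49, -39, -36, -23] -> 4
  [2, -23, -2, -21] -> [-23, -2, -21] -> [-31, -10, -29] -> [-31, -29, -10] -> 3

4; 2; 6; 6; 4; 3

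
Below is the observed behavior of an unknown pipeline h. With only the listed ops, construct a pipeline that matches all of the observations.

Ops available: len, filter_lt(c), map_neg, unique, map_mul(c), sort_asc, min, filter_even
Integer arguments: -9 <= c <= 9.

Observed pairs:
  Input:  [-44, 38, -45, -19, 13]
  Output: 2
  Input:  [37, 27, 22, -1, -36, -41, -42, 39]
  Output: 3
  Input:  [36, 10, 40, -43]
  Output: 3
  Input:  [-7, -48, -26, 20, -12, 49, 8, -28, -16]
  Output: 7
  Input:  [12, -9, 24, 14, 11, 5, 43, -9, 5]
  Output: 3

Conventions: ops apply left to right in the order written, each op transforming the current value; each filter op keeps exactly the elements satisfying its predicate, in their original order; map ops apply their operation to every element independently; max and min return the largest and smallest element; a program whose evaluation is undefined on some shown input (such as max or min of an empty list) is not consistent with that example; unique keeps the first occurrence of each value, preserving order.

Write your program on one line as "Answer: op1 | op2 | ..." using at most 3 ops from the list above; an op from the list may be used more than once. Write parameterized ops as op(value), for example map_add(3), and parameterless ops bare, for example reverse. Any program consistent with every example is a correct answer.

filter_even | len

Check, running the answer program on each example:
  [-44, 38, -45, -19, 13] -> [-44, 38] -> 2
  [37, 27, 22, -1, -36, -41, -42, 39] -> [22, -36, -42] -> 3
  [36, 10, 40, -43] -> [36, 10, 40] -> 3
  [-7, -48, -26, 20, -12, 49, 8, -28, -16] -> [-48, -26, 20, -12, 8, -28, -16] -> 7
  [12, -9, 24, 14, 11, 5, 43, -9, 5] -> [12, 24, 14] -> 3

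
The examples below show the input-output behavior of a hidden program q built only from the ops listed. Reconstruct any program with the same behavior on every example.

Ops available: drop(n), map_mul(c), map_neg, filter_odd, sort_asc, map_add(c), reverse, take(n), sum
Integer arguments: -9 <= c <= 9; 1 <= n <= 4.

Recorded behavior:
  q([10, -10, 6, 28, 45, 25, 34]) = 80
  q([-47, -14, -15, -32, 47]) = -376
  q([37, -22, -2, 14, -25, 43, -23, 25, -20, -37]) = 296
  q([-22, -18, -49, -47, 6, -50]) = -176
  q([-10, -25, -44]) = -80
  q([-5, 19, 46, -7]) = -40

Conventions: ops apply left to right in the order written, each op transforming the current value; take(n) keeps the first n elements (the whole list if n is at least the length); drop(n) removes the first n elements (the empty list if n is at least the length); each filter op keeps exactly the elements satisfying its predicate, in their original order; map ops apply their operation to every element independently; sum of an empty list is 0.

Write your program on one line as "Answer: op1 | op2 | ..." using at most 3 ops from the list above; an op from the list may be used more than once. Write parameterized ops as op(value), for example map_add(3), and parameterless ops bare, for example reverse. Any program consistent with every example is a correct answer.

map_mul(8) | take(1) | sum

Check, running the answer program on each example:
  [10, -10, 6, 28, 45, 25, 34] -> [80, -80, 48, 224, 360, 200, 272] -> [80] -> 80
  [-47, -14, -15, -32, 47] -> [-376, -112, -120, -256, 376] -> [-376] -> -376
  [37, -22, -2, 14, -25, 43, -23, 25, -20, -37] -> [296, -176, -16, 112, -200, 344, -184, 200, -160, -296] -> [296] -> 296
  [-22, -18, -49, -47, 6, -50] -> [-176, -144, -392, -376, 48, -400] -> [-176] -> -176
  [-10, -25, -44] -> [-80, -200, -352] -> [-80] -> -80
  [-5, 19, 46, -7] -> [-40, 152, 368, -56] -> [-40] -> -40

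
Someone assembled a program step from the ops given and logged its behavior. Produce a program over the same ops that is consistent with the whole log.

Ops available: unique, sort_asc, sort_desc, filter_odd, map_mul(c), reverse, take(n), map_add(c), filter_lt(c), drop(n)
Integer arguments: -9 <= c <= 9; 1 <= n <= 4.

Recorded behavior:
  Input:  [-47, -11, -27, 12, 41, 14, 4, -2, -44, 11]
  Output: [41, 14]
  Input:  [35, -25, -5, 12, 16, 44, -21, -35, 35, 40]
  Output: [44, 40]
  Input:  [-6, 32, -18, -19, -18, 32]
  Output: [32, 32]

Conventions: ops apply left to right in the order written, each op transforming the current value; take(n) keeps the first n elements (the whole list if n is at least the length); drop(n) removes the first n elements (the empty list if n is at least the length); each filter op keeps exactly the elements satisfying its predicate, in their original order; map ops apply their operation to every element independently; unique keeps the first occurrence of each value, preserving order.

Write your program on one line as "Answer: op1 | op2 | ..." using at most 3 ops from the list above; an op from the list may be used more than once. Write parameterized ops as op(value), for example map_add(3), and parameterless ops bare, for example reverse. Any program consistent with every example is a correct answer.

sort_asc | sort_desc | take(2)

Check, running the answer program on each example:
  [-47, -11, -27, 12, 41, 14, 4, -2, -44, 11] -> [-47, -44, -27, -11, -2, 4, 11, 12, 14, 41] -> [41, 14, 12, 11, 4, -2, -11, -27, -44, -47] -> [41, 14]
  [35, -25, -5, 12, 16, 44, -21, -35, 35, 40] -> [-35, -25, -21, -5, 12, 16, 35, 35, 40, 44] -> [44, 40, 35, 35, 16, 12, -5, -21, -25, -35] -> [44, 40]
  [-6, 32, -18, -19, -18, 32] -> [-19, -18, -18, -6, 32, 32] -> [32, 32, -6, -18, -18, -19] -> [32, 32]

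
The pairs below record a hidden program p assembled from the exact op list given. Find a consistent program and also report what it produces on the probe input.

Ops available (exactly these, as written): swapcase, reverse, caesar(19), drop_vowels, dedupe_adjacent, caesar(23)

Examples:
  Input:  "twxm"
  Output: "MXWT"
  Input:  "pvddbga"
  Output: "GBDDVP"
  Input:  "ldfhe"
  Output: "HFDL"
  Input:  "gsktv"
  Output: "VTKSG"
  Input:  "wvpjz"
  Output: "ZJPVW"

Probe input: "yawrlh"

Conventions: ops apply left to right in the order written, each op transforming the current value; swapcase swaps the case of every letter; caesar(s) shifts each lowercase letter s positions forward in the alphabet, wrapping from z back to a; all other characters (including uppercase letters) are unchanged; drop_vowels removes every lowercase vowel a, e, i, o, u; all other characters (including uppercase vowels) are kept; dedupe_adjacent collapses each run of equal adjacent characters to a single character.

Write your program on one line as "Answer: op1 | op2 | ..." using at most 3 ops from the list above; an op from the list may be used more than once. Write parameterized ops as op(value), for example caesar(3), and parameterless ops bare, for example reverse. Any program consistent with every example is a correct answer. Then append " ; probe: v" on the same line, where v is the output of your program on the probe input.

reverse | drop_vowels | swapcase ; probe: "HLRWY"

Check, running the answer program on each example:
  "twxm" -> "mxwt" -> "mxwt" -> "MXWT"
  "pvddbga" -> "agbddvp" -> "gbddvp" -> "GBDDVP"
  "ldfhe" -> "ehfdl" -> "hfdl" -> "HFDL"
  "gsktv" -> "vtksg" -> "vtksg" -> "VTKSG"
  "wvpjz" -> "zjpvw" -> "zjpvw" -> "ZJPVW"
  probe: "yawrlh" -> "hlrway" -> "hlrwy" -> "HLRWY"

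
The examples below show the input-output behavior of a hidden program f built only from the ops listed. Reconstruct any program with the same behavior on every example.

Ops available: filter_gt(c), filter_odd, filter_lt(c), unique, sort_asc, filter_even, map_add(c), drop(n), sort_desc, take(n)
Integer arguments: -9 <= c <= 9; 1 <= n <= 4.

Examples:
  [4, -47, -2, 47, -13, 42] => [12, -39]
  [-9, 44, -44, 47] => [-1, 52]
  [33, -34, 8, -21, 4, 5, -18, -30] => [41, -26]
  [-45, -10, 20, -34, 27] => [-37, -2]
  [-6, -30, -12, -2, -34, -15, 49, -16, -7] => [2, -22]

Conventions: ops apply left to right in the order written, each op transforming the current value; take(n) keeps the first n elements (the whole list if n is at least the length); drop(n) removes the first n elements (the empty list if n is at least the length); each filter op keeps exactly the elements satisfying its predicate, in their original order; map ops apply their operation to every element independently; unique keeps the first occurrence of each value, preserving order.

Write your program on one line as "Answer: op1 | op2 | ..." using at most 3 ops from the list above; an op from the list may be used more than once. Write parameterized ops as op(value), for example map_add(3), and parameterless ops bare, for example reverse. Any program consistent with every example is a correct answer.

map_add(5) | map_add(3) | take(2)

Check, running the answer program on each example:
  [4, -47, -2, 47, -13, 42] -> [9, -42, 3, 52, -8, 47] -> [12, -39, 6, 55, -5, 50] -> [12, -39]
  [-9, 44, -44, 47] -> [-4, 49, -39, 52] -> [-1, 52, -36, 55] -> [-1, 52]
  [33, -34, 8, -21, 4, 5, -18, -30] -> [38, -29, 13, -16, 9, 10, -13, -25] -> [41, -26, 16, -13, 12, 13, -10, -22] -> [41, -26]
  [-45, -10, 20, -34, 27] -> [-40, -5, 25, -29, 32] -> [-37, -2, 28, -26, 35] -> [-37, -2]
  [-6, -30, -12, -2, -34, -15, 49, -16, -7] -> [-1, -25, -7, 3, -29, -10, 54, -11, -2] -> [2, -22, -4, 6, -26, -7, 57, -8, 1] -> [2, -22]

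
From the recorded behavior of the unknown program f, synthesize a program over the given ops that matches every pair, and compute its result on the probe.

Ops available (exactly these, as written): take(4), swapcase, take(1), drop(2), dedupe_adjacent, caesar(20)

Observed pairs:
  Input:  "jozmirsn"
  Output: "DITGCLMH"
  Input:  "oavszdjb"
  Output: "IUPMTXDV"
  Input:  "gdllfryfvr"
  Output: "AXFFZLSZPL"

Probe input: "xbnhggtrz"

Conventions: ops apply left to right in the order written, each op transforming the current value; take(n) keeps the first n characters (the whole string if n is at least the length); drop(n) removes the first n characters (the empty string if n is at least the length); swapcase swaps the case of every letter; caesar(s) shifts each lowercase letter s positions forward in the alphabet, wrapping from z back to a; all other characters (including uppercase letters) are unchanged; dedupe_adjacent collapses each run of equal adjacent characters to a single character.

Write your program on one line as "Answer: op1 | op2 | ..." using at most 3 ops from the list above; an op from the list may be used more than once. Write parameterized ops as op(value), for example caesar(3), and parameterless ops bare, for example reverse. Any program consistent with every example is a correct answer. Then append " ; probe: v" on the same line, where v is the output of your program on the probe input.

caesar(20) | swapcase ; probe: "RVHBAANLT"

Check, running the answer program on each example:
  "jozmirsn" -> "ditgclmh" -> "DITGCLMH"
  "oavszdjb" -> "iupmtxdv" -> "IUPMTXDV"
  "gdllfryfvr" -> "axffzlszpl" -> "AXFFZLSZPL"
  probe: "xbnhggtrz" -> "rvhbaanlt" -> "RVHBAANLT"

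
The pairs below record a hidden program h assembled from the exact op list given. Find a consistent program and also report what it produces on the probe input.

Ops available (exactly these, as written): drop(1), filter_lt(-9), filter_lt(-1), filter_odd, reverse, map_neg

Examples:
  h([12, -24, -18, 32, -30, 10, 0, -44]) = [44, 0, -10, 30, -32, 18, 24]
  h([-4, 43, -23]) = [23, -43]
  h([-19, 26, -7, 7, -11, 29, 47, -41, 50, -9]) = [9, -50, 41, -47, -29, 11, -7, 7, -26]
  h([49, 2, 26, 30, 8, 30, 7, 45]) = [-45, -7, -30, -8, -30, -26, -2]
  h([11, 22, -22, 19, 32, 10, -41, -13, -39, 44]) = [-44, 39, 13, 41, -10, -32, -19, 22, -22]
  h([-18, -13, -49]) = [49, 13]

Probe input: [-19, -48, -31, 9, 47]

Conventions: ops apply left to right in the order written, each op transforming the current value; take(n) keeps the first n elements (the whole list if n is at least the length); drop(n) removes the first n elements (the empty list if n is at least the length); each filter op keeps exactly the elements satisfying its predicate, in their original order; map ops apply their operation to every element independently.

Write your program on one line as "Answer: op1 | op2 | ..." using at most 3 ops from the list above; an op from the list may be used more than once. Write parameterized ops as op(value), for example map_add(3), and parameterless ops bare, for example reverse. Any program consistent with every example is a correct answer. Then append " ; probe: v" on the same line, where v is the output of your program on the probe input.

drop(1) | map_neg | reverse ; probe: [-47, -9, 31, 48]

Check, running the answer program on each example:
  [12, -24, -18, 32, -30, 10, 0, -44] -> [-24, -18, 32, -30, 10, 0, -44] -> [24, 18, -32, 30, -10, 0, 44] -> [44, 0, -10, 30, -32, 18, 24]
  [-4, 43, -23] -> [43, -23] -> [-43, 23] -> [23, -43]
  [-19, 26, -7, 7, -11, 29, 47, -41, 50, -9] -> [26, -7, 7, -11, 29, 47, -41, 50, -9] -> [-26, 7, -7, 11, -29, -47, 41, -50, 9] -> [9, -50, 41, -47, -29, 11, -7, 7, -26]
  [49, 2, 26, 30, 8, 30, 7, 45] -> [2, 26, 30, 8, 30, 7, 45] -> [-2, -26, -30, -8, -30, -7, -45] -> [-45, -7, -30, -8, -30, -26, -2]
  [11, 22, -22, 19, 32, 10, -41, -13, -39, 44] -> [22, -22, 19, 32, 10, -41, -13, -39, 44] -> [-22, 22, -19, -32, -10, 41, 13, 39, -44] -> [-44, 39, 13, 41, -10, -32, -19, 22, -22]
  [-18, -13, -49] -> [-13, -49] -> [13, 49] -> [49, 13]
  probe: [-19, -48, -31, 9, 47] -> [-48, -31, 9, 47] -> [48, 31, -9, -47] -> [-47, -9, 31, 48]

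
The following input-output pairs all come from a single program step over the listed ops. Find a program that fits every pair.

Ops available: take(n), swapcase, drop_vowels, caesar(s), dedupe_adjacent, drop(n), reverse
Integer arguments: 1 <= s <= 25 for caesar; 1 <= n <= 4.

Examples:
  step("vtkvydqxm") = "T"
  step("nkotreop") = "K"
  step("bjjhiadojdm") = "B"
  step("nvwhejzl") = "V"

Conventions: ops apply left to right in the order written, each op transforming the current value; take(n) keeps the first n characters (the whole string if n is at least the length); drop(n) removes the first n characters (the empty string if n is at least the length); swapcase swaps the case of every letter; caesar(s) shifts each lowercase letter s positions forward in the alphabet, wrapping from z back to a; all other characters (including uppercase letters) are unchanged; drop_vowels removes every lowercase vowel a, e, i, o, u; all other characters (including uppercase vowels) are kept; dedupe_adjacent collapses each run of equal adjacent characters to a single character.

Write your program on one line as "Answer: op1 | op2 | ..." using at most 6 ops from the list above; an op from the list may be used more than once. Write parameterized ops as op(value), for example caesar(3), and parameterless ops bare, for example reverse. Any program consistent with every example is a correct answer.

take(4) | dedupe_adjacent | reverse | drop(2) | swapcase | take(1)

Check, running the answer program on each example:
  "vtkvydqxm" -> "vtkv" -> "vtkv" -> "vktv" -> "tv" -> "TV" -> "T"
  "nkotreop" -> "nkot" -> "nkot" -> "tokn" -> "kn" -> "KN" -> "K"
  "bjjhiadojdm" -> "bjjh" -> "bjh" -> "hjb" -> "b" -> "B" -> "B"
  "nvwhejzl" -> "nvwh" -> "nvwh" -> "hwvn" -> "vn" -> "VN" -> "V"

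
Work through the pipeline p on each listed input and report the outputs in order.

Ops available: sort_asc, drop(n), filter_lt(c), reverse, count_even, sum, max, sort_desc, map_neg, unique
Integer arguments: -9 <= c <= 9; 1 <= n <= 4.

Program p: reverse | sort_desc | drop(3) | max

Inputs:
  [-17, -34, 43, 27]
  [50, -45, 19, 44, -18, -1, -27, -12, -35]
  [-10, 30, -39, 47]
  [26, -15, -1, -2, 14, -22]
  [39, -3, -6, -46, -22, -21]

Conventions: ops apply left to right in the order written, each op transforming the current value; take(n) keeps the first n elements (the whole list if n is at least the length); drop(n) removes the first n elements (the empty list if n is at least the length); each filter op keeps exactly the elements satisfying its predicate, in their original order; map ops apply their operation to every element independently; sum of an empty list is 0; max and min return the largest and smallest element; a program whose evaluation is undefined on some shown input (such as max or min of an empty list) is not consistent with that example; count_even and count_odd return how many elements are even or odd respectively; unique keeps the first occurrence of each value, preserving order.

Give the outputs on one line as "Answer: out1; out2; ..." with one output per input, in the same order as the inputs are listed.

-34; -1; -39; -2; -21

Execution, op by op:
  [-17, -34, 43, 27] -> [27, 43, -34, -17] -> [43, 27, -17, -34] -> [-34] -> -34
  [50, -45, 19, 44, -18, -1, -27, -12, -35] -> [-35, -12, -27, -1, -18, 44, 19, -45, 50] -> [50, 44, 19, -1, -12, -18, -27, -35, -45] -> [-1, -12, -18, -27, -35, -45] -> -1
  [-10, 30, -39, 47] -> [47, -39, 30, -10] -> [47, 30, -10, -39] -> [-39] -> -39
  [26, -15, -1, -2, 14, -22] -> [-22, 14, -2, -1, -15, 26] -> [26, 14, -1, -2, -15, -22] -> [-2, -15, -22] -> -2
  [39, -3, -6, -46, -22, -21] -> [-21, -22, -46, -6, -3, 39] -> [39, -3, -6, -21, -22, -46] -> [-21, -22, -46] -> -21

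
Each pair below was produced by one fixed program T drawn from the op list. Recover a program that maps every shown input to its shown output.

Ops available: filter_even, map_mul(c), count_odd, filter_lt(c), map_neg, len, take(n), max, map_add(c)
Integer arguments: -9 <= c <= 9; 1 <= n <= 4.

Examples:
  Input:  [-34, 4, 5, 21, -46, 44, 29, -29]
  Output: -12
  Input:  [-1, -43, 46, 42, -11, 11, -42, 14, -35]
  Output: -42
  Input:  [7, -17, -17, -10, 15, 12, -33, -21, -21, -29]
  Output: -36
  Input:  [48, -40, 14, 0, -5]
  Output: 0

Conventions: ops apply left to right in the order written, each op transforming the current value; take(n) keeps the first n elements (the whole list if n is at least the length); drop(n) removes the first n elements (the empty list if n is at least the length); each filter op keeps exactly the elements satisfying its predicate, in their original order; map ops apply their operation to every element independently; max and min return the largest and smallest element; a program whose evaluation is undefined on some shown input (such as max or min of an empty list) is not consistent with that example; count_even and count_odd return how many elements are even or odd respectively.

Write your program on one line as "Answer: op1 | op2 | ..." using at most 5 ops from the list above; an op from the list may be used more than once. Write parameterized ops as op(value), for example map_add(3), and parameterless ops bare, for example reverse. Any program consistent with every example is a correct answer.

map_mul(-3) | filter_even | filter_lt(8) | max

Check, running the answer program on each example:
  [-34, 4, 5, 21, -46, 44, 29, -29] -> [102, -12, -15, -63, 138, -132, -87, 87] -> [102, -12, 138, -132] -> [-12, -132] -> -12
  [-1, -43, 46, 42, -11, 11, -42, 14, -35] -> [3, 129, -138, -126, 33, -33, 126, -42, 105] -> [-138, -126, 126, -42] -> [-138, -126, -42] -> -42
  [7, -17, -17, -10, 15, 12, -33, -21, -21, -29] -> [-21, 51, 51, 30, -45, -36, 99, 63, 63, 87] -> [30, -36] -> [-36] -> -36
  [48, -40, 14, 0, -5] -> [-144, 120, -42, 0, 15] -> [-144, 120, -42, 0] -> [-144, -42, 0] -> 0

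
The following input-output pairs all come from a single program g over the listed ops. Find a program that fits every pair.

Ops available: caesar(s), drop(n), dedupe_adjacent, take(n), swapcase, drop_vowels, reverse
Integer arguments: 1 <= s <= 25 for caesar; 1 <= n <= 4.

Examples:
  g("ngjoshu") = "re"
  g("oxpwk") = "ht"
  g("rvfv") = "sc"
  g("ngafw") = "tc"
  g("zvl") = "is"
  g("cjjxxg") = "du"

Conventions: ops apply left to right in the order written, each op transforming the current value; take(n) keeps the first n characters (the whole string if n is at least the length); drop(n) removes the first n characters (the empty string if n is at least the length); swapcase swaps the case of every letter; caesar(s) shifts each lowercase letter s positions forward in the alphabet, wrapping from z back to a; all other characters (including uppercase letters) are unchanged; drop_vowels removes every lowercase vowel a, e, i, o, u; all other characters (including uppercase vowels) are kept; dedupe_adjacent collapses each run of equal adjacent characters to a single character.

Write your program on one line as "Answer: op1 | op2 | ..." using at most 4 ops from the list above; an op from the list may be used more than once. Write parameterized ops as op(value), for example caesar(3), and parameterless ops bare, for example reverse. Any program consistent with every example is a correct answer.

caesar(4) | reverse | caesar(19) | take(2)

Check, running the answer program on each example:
  "ngjoshu" -> "rknswly" -> "ylwsnkr" -> "replgdk" -> "re"
  "oxpwk" -> "sbtao" -> "oatbs" -> "htmul" -> "ht"
  "rvfv" -> "vzjz" -> "zjzv" -> "scso" -> "sc"
  "ngafw" -> "rkeja" -> "ajekr" -> "tcxdk" -> "tc"
  "zvl" -> "dzp" -> "pzd" -> "isw" -> "is"
  "cjjxxg" -> "gnnbbk" -> "kbbnng" -> "duuggz" -> "du"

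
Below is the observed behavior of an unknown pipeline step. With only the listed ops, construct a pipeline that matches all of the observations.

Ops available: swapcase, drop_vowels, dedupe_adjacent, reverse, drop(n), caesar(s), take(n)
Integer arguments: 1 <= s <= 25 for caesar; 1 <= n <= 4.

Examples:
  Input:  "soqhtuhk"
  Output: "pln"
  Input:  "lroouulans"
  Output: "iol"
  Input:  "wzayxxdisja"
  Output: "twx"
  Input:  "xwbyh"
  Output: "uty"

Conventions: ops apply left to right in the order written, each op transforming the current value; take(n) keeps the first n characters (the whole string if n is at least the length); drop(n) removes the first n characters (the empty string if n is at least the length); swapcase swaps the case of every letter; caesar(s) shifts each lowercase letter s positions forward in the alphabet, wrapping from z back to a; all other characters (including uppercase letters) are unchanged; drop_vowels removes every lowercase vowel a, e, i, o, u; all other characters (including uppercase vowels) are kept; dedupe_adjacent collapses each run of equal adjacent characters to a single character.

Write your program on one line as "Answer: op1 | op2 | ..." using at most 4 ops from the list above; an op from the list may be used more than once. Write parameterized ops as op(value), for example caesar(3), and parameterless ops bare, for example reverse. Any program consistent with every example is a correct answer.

dedupe_adjacent | caesar(23) | take(3)

Check, running the answer program on each example:
  "soqhtuhk" -> "soqhtuhk" -> "plneqreh" -> "pln"
  "lroouulans" -> "lroulans" -> "iolrixkp" -> "iol"
  "wzayxxdisja" -> "wzayxdisja" -> "twxvuafpgx" -> "twx"
  "xwbyh" -> "xwbyh" -> "utyve" -> "uty"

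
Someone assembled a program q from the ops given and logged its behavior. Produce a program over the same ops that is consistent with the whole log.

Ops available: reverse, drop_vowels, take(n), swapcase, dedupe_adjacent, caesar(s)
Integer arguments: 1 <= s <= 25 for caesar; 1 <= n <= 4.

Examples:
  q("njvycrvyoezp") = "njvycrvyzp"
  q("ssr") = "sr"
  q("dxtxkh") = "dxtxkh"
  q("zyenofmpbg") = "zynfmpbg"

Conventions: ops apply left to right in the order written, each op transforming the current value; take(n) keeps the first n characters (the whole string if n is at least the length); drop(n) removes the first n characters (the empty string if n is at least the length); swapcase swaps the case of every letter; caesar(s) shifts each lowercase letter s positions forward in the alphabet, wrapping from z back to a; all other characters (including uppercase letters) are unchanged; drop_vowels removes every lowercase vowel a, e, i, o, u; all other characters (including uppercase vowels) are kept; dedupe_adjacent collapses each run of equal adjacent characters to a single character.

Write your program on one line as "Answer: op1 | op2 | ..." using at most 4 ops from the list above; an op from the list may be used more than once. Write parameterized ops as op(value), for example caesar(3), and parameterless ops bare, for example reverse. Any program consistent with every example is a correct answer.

dedupe_adjacent | reverse | drop_vowels | reverse

Check, running the answer program on each example:
  "njvycrvyoezp" -> "njvycrvyoezp" -> "pzeoyvrcyvjn" -> "pzyvrcyvjn" -> "njvycrvyzp"
  "ssr" -> "sr" -> "rs" -> "rs" -> "sr"
  "dxtxkh" -> "dxtxkh" -> "hkxtxd" -> "hkxtxd" -> "dxtxkh"
  "zyenofmpbg" -> "zyenofmpbg" -> "gbpmfoneyz" -> "gbpmfnyz" -> "zynfmpbg"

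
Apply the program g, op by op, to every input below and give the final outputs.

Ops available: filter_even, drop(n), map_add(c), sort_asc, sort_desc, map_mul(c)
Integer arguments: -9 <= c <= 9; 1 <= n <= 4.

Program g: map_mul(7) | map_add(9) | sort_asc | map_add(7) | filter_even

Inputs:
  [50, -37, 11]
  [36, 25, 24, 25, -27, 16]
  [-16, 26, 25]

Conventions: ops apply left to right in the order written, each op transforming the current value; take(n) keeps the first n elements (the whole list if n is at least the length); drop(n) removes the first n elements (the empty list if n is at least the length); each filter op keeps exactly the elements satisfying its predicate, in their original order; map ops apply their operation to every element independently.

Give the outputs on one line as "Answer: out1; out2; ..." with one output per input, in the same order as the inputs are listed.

[366]; [128, 184, 268]; [-96, 198]

Execution, op by op:
  [50, -37, 11] -> [350, -259, 77] -> [359, -250, 86] -> [-250, 86, 359] -> [-243, 93, 366] -> [366]
  [36, 25, 24, 25, -27, 16] -> [252, 175, 168, 175, -189, 112] -> [261, 184, 177, 184, -180, 121] -> [-180, 121, 177, 184, 184, 261] -> [-173, 128, 184, 191, 191, 268] -> [128, 184, 268]
  [-16, 26, 25] -> [-112, 182, 175] -> [-103, 191, 184] -> [-103, 184, 191] -> [-96, 191, 198] -> [-96, 198]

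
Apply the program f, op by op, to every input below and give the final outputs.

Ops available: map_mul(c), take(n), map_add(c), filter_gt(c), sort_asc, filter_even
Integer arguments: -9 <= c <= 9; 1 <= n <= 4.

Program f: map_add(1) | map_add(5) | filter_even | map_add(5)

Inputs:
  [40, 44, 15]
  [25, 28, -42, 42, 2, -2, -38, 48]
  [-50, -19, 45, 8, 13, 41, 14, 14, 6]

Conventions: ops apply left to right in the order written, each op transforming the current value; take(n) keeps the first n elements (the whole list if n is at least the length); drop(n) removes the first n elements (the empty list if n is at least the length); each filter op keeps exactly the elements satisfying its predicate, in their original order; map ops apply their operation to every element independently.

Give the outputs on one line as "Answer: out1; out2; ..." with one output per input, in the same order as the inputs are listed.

Execution, op by op:
  [40, 44, 15] -> [41, 45, 16] -> [46, 50, 21] -> [46, 50] -> [51, 55]
  [25, 28, -42, 42, 2, -2, -38, 48] -> [26, 29, -41, 43, 3, -1, -37, 49] -> [31, 34, -36, 48, 8, 4, -32, 54] -> [34, -36, 48, 8, 4, -32, 54] -> [39, -31, 53, 13, 9, -27, 59]
  [-50, -19, 45, 8, 13, 41, 14, 14, 6] -> [-49, -18, 46, 9, 14, 42, 15, 15, 7] -> [-44, -13, 51, 14, 19, 47, 20, 20, 12] -> [-44, 14, 20, 20, 12] -> [-39, 19, 25, 25, 17]

[51, 55]; [39, -31, 53, 13, 9, -27, 59]; [-39, 19, 25, 25, 17]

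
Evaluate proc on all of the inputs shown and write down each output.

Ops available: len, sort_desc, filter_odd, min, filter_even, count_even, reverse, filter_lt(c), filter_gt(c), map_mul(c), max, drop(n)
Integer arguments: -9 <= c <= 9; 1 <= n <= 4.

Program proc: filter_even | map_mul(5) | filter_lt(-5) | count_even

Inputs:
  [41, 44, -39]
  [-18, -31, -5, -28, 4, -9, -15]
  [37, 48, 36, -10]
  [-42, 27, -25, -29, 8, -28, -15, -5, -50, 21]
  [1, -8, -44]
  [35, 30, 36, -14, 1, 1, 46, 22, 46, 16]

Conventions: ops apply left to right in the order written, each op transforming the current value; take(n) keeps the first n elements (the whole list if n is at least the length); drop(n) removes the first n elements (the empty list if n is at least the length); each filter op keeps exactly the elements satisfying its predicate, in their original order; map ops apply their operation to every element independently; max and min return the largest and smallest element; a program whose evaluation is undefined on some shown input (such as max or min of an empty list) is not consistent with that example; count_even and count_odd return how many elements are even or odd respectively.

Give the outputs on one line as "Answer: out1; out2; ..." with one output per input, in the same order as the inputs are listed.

Execution, op by op:
  [41, 44, -39] -> [44] -> [220] -> [] -> 0
  [-18, -31, -5, -28, 4, -9, -15] -> [-18, -28, 4] -> [-90, -140, 20] -> [-90, -140] -> 2
  [37, 48, 36, -10] -> [48, 36, -10] -> [240, 180, -50] -> [-50] -> 1
  [-42, 27, -25, -29, 8, -28, -15, -5, -50, 21] -> [-42, 8, -28, -50] -> [-210, 40, -140, -250] -> [-210, -140, -250] -> 3
  [1, -8, -44] -> [-8, -44] -> [-40, -220] -> [-40, -220] -> 2
  [35, 30, 36, -14, 1, 1, 46, 22, 46, 16] -> [30, 36, -14, 46, 22, 46, 16] -> [150, 180, -70, 230, 110, 230, 80] -> [-70] -> 1

0; 2; 1; 3; 2; 1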